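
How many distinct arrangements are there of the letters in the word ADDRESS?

The 7 letters of ADDRESS have repeats: D appearing twice and S appearing twice.
So there are 7! / (2!·2!) = 1260 distinguishable arrangements.

1260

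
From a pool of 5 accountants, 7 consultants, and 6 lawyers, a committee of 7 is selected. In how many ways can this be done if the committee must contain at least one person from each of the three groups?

28987

With no constraint there are C(18,7) = 31824 possible selections.
Selections missing a whole group: no accountants → C(13,7) = 1716; no consultants → C(11,7) = 330; no lawyers → C(12,7) = 792.
Add back selections omitting two groups (i.e. drawn from a single group): C(5,7) + C(7,7) + C(6,7) = 1.
By inclusion–exclusion: 31824 − 2838 + 1 = 28987.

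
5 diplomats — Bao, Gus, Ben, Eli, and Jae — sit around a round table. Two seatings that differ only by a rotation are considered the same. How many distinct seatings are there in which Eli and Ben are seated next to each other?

Glue Eli and Ben into a block (2 internal orders). Seating 4 units around a circle gives (3)! arrangements.
So 2 × (3)! = 2 × 6 = 12.

12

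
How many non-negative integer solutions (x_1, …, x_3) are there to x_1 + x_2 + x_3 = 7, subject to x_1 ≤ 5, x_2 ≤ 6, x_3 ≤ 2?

17

By stars and bars, unrestricted non-negative solutions to x_1+…+x_3 = 7 number C(7+2,2) = 36.
Subtract solutions that violate a single cap (substitute x_i' = x_i − (cap_i+1)): x_1 ≥ 6 gives C(3,2) = 3; x_2 ≥ 7 gives C(2,2) = 1; x_3 ≥ 3 gives C(6,2) = 15. Together 19.
No two caps can be exceeded simultaneously, so the pair terms are all 0.
By inclusion–exclusion the count is 36 − 19 + 0 = 17.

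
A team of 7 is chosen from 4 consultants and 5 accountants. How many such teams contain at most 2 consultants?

Split by how many consultants are chosen (0 through 2).
Sum: C(4,0)·C(5,7) + C(4,1)·C(5,6) + C(4,2)·C(5,5) = 0 + 0 + 6 = 6.

6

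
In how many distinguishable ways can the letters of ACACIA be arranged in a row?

60

Letter multiplicities in ACACIA: A×3, C×2, I×1.
So there are 6! / (3!·2!) = 60 distinguishable arrangements.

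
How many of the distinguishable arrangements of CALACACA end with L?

35

Fix L in the last position and arrange the remaining 7 letters.
Those 7 letters have A appearing 4 times and C appearing 3 times, giving (7)!/(4!·3!) = 35.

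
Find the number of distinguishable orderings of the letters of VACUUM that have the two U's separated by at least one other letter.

There are 6!/(2!) = 360 arrangements of VACUUM in total.
Arrangements with the U's together: treat UU as one letter, giving (5)! = 120.
Subtracting, 360 − 120 = 240 arrangements keep the U's apart.

240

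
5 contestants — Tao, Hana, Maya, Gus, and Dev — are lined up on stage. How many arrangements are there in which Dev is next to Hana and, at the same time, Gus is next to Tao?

24

Treat {Dev,Hana} as one block (2 orders) and {Gus,Tao} as another (2 orders).
That leaves 3 units to arrange: 2 × 2 × 3! = 4 × 6 = 24.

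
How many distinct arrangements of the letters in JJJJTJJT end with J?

21

With the last slot taken by J, it remains to arrange the other 7 letters (JJJTJJT).
Those 7 letters have J appearing 5 times and T appearing twice, giving (7)!/(5!·2!) = 21.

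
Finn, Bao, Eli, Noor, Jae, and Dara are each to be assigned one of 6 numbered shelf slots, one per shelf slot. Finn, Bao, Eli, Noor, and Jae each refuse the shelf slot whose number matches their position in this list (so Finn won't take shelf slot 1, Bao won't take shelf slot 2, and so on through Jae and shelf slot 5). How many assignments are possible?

Let Aᵢ (for 1 ≤ i ≤ 5) be the placements that put person i in their forbidden shelf slot. Any j of these fix j positions, leaving (6−j)! ways to fill the rest, and there are C(5,j) ways to pick which j.
By inclusion–exclusion, the number of valid placements is Σ_{j=0}^{5} (−1)^j C(5,j)·(6−j)!.
Computing: 720 − 600 + 240 − 60 + 10 − 1 = 309.

309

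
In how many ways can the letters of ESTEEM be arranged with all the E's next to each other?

Treat the 3 copies of E as a single block. The multiset to arrange is then {EEE, M, S, T}, 4 items in all.
All 4 items are distinct, so there are (4)! = 24 arrangements.

24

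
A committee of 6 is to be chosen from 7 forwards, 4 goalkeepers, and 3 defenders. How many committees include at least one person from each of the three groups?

2331

With no constraint there are C(14,6) = 3003 possible selections.
Selections missing a whole group: no forwards → C(7,6) = 7; no goalkeepers → C(10,6) = 210; no defenders → C(11,6) = 462.
Add back selections omitting two groups (i.e. drawn from a single group): C(7,6) + C(4,6) + C(3,6) = 7.
By inclusion–exclusion: 3003 − 679 + 7 = 2331.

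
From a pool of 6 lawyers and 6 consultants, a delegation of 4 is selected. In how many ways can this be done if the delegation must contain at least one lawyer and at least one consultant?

Unrestricted: C(12,4) = 495 ways to pick any 4 of the 12.
Subtract selections that omit an entire group: no lawyers → C(6,4) = 15; no consultants → C(6,4) = 15.
Both groups omitted at once is impossible, so 495 − 30 = 465.

465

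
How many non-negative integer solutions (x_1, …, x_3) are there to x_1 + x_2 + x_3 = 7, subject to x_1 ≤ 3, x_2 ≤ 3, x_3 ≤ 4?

10

Ignoring the caps, the number of non-negative solutions to x_1+…+x_3 = 7 is C(9,2) = 36.
Subtract solutions that violate a single cap (substitute x_i' = x_i − (cap_i+1)): x_1 ≥ 4 gives C(5,2) = 10; x_2 ≥ 4 gives C(5,2) = 10; x_3 ≥ 5 gives C(4,2) = 6. Together 26.
No two caps can be exceeded simultaneously, so the pair terms are all 0.
By inclusion–exclusion the count is 36 − 26 + 0 = 10.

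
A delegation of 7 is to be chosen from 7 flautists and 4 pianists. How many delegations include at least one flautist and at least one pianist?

329

Unrestricted: C(11,7) = 330 ways to pick any 7 of the 11.
Selections missing a whole group: no flautists → C(4,7) = 0; no pianists → C(7,7) = 1.
Both groups omitted at once is impossible, so 330 − 1 = 329.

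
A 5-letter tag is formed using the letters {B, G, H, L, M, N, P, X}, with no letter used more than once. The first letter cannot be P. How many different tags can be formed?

The first letter has 8−1 = 7 choices (anything except P).
The remaining 4 letters are filled from the other 7 symbols without repetition: 7 × 6 × 5 × 4 = 840.
Total: 7 × 840 = 5880.

5880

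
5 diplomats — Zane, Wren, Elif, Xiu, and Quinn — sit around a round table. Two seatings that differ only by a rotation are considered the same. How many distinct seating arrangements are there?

Around a circle, 5 distinct people have 5!/5 = (4)! = 24 rotationally distinct seatings.

24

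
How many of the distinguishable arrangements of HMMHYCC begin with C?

180

With the first slot taken by C, it remains to arrange the other 6 letters (HMMHYC).
Those 6 letters have H appearing twice and M appearing twice, giving (6)!/(2!·2!) = 180.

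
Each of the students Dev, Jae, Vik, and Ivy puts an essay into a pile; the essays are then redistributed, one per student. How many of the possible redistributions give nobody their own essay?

9

This is the derangement count D_4: permutations of 4 items with no fixed point.
By inclusion–exclusion this is Σ_{j=0}^{4} (−1)^j C(4,j)·(4−j)!.
Computing: 24 − 24 + 12 − 4 + 1 = 9.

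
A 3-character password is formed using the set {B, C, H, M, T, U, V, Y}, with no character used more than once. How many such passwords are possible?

336

With no repetition, fill the 3 characters in order: 8 choices, then 7, down to 6.
8 × 7 × 6 = 336.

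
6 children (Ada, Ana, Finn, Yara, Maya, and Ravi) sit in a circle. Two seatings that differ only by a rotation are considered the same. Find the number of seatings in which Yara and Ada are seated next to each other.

Glue Yara and Ada into a block (2 internal orders). Seating 5 units around a circle gives (4)! arrangements.
So 2 × (4)! = 2 × 24 = 48.

48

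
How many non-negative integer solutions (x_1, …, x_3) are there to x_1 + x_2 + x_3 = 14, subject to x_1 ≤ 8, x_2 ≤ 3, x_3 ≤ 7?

Ignoring the caps, the number of non-negative solutions to x_1+…+x_3 = 14 is C(16,2) = 120.
Subtract solutions that violate a single cap (substitute x_i' = x_i − (cap_i+1)): x_1 ≥ 9 gives C(7,2) = 21; x_2 ≥ 4 gives C(12,2) = 66; x_3 ≥ 8 gives C(8,2) = 28. Together 115.
Add back pairs where two caps are both exceeded: 3 + 0 + 6 = 9.
By inclusion–exclusion the count is 120 − 115 + 9 = 14.

14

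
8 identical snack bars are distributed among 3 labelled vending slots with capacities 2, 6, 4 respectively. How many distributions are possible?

Without the upper bounds there are C(10,2) = 45 ways to split 8 among 3 vending slots.
Subtract solutions that violate a single cap (substitute x_i' = x_i − (cap_i+1)): x_1 ≥ 3 gives C(7,2) = 21; x_2 ≥ 7 gives C(3,2) = 3; x_3 ≥ 5 gives C(5,2) = 10. Together 34.
Add back pairs where two caps are both exceeded: 0 + 1 + 0 = 1.
By inclusion–exclusion the count is 45 − 34 + 1 = 12.

12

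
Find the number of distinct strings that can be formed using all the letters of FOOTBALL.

FOOTBALL has 8 letters with L appearing twice and O appearing twice.
The number of distinct arrangements is 8!/(2!·2!) = 40320/4 = 10080.

10080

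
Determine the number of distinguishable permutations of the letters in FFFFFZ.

FFFFFZ has 6 letters with F appearing 5 times.
The number of distinct arrangements is 6!/(5!) = 720/120 = 6.

6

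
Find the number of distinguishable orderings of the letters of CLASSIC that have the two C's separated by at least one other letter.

900

There are 7!/(2!·2!) = 1260 arrangements of CLASSIC in total.
If the two C's are adjacent, glue them into one block, leaving 6 items to arrange: (6)!/(2!) = 360 ways.
Subtracting, 1260 − 360 = 900 arrangements keep the C's apart.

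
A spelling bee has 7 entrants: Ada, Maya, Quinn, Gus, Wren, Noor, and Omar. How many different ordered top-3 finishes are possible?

There are 7 choices for 1st place, 6 for 2nd, and 5 for 3rd.
That gives 7 × 6 × 5 = 210.

210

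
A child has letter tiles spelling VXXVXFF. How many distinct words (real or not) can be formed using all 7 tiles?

VXXVXFF has 7 letters with F appearing twice, V appearing twice, and X appearing 3 times.
The number of distinct arrangements is 7!/(3!·2!·2!) = 5040/24 = 210.

210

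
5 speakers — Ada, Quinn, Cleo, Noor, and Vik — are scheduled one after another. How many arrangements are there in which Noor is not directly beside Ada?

Of the 5! = 120 arrangements, those with Noor and Ada adjacent number 2 × 4! = 48 (treat the pair as a block with 2 internal orders).
Complementary counting: 120 − 48 = 72.

72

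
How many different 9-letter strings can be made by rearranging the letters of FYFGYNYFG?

FYFGYNYFG has 9 letters with F appearing 3 times, G appearing twice, and Y appearing 3 times.
So there are 9! / (3!·3!·2!) = 5040 distinguishable arrangements.

5040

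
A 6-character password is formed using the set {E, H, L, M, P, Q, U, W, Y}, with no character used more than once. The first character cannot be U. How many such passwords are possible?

53760

The first character has 9−1 = 8 choices (anything except U).
The remaining 5 characters are filled from the other 8 symbols without repetition: 8 × 7 × 6 × 5 × 4 = 6720.
Total: 8 × 6720 = 53760.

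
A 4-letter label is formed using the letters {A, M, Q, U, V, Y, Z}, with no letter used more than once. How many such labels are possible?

840

With no repetition, fill the 4 letters in order: 7 choices, then 6, down to 4.
7 × 6 × 5 × 4 = 840.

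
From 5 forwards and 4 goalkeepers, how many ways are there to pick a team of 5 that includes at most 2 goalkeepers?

81

Split by how many goalkeepers are chosen (0 through 2).
Sum: C(4,0)·C(5,5) + C(4,1)·C(5,4) + C(4,2)·C(5,3) = 1 + 20 + 60 = 81.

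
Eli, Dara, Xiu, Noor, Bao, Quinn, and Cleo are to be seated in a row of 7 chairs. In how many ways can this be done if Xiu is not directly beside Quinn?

There are 7! = 5040 arrangements in all. If Xiu and Quinn are adjacent, merging them into one block gives 2·(6)! = 1440 arrangements.
Complementary counting: 5040 − 1440 = 3600.

3600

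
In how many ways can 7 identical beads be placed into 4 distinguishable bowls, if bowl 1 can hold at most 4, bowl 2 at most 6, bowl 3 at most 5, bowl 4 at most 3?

85

By stars and bars, unrestricted non-negative solutions to x_1+…+x_4 = 7 number C(7+3,3) = 120.
Subtract solutions that violate a single cap (substitute x_i' = x_i − (cap_i+1)): x_1 ≥ 5 gives C(5,3) = 10; x_2 ≥ 7 gives C(3,3) = 1; x_3 ≥ 6 gives C(4,3) = 4; x_4 ≥ 4 gives C(6,3) = 20. Together 35.
No two caps can be exceeded simultaneously, so the pair terms are all 0.
By inclusion–exclusion the count is 120 − 35 + 0 = 85.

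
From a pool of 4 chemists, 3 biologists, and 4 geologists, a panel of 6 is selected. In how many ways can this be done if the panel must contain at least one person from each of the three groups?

420

Unrestricted: C(11,6) = 462 ways to pick any 6 of the 11.
Subtract selections that omit an entire group: no chemists → C(7,6) = 7; no biologists → C(8,6) = 28; no geologists → C(7,6) = 7.
Add back selections omitting two groups (i.e. drawn from a single group): C(4,6) + C(3,6) + C(4,6) = 0.
By inclusion–exclusion: 462 − 42 + 0 = 420.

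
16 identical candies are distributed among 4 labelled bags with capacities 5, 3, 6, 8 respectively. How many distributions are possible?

Without the upper bounds there are C(19,3) = 969 ways to split 16 among 4 bags.
Subtract solutions that violate a single cap (substitute x_i' = x_i − (cap_i+1)): x_1 ≥ 6 gives C(13,3) = 286; x_2 ≥ 4 gives C(15,3) = 455; x_3 ≥ 7 gives C(12,3) = 220; x_4 ≥ 9 gives C(10,3) = 120. Together 1081.
Add back pairs where two caps are both exceeded: 84 + 20 + 4 + 56 + 20 + 1 = 185.
By inclusion–exclusion the count is 969 − 1081 + 185 = 73.

73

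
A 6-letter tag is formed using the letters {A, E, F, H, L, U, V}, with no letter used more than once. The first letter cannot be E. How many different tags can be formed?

4320

The first letter has 7−1 = 6 choices (anything except E).
The remaining 5 letters are filled from the other 6 symbols without repetition: 6 × 5 × 4 × 3 × 2 = 720.
Total: 6 × 720 = 4320.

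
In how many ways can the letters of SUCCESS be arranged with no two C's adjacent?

There are 7!/(3!·2!) = 420 arrangements of SUCCESS in total.
Arrangements with the C's together: treat CC as one letter, giving (6)!/(3!) = 120.
Hence 420 − 120 = 300.

300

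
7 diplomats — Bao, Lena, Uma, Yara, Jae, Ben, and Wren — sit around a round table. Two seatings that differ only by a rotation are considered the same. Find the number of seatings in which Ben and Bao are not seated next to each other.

All circular seatings of 7 people number (6)! = 720.
Those with Ben next to Bao: fuse the pair into one unit and seat 6 units around a circle — 2·(5)! = 240.
Subtracting, 720 − 240 = 480.

480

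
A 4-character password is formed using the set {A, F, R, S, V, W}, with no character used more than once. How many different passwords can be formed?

With no repetition, fill the 4 characters in order: 6 choices, then 5, down to 3.
6 × 5 × 4 × 3 = 360.

360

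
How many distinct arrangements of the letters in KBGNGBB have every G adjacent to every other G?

120

Treat the 2 copies of G as a single block. The multiset to arrange is then {GG, B, B, B, K, N}, 6 items in all.
That gives (6)!/(3!) = 120 arrangements.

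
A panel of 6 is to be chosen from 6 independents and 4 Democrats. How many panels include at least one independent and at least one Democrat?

Unrestricted: C(10,6) = 210 ways to pick any 6 of the 10.
Subtract selections that omit an entire group: no independents → C(4,6) = 0; no Democrats → C(6,6) = 1.
Both groups omitted at once is impossible, so 210 − 1 = 209.

209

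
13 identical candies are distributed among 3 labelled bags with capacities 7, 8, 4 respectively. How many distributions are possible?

Ignoring the caps, the number of non-negative solutions to x_1+…+x_3 = 13 is C(15,2) = 105.
Subtract solutions that violate a single cap (substitute x_i' = x_i − (cap_i+1)): x_1 ≥ 8 gives C(7,2) = 21; x_2 ≥ 9 gives C(6,2) = 15; x_3 ≥ 5 gives C(10,2) = 45. Together 81.
Add back pairs where two caps are both exceeded: 0 + 1 + 0 = 1.
By inclusion–exclusion the count is 105 − 81 + 1 = 25.

25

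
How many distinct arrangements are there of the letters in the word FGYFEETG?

5040

FGYFEETG has 8 letters with E appearing twice, F appearing twice, and G appearing twice.
So there are 8! / (2!·2!·2!) = 5040 distinguishable arrangements.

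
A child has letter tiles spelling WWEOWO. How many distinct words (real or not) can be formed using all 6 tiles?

Letter multiplicities in WWEOWO: E×1, O×2, W×3.
The number of distinct arrangements is 6!/(3!·2!) = 720/12 = 60.

60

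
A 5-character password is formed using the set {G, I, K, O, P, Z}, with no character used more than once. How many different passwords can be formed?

720

This is a permutation of 5 out of 6: P(6,5) = 6!/1!.
6 × 5 × 4 × 3 × 2 = 720.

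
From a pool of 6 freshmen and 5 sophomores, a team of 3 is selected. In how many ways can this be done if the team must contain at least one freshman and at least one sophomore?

135

Unrestricted: C(11,3) = 165 ways to pick any 3 of the 11.
Subtract selections that omit an entire group: no freshmen → C(5,3) = 10; no sophomores → C(6,3) = 20.
Both groups omitted at once is impossible, so 165 − 30 = 135.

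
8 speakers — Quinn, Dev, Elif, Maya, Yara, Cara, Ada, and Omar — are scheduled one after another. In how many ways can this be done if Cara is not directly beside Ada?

30240

There are 8! = 40320 arrangements in all. If Cara and Ada are adjacent, merging them into one block gives 2·(7)! = 10080 arrangements.
So 40320 − 10080 = 30240 arrangements keep them apart.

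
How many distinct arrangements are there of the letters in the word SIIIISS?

SIIIISS has 7 letters with I appearing 4 times and S appearing 3 times.
So there are 7! / (4!·3!) = 35 distinguishable arrangements.

35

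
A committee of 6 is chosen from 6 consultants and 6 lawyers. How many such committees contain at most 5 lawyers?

923

Split by how many lawyers are chosen (0 through 5).
Sum: C(6,0)·C(6,6) + C(6,1)·C(6,5) + C(6,2)·C(6,4) + C(6,3)·C(6,3) + C(6,4)·C(6,2) + C(6,5)·C(6,1) = 1 + 36 + 225 + 400 + 225 + 36 = 923.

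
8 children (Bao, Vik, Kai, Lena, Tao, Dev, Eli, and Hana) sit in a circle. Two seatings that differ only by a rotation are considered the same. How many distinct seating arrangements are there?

5040

Seat Bao anywhere (absorbing the rotational symmetry), then permute the other 7: (7)! = 5040.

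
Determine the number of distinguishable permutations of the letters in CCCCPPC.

Letter multiplicities in CCCCPPC: C×5, P×2.
Dividing 7! = 5040 by 5!·2! = 240 for the repeated letters gives 21.

21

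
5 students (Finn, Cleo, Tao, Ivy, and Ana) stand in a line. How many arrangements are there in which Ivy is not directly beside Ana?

72

There are 5! = 120 arrangements in all. If Ivy and Ana are adjacent, merging them into one block gives 2·(4)! = 48 arrangements.
So 120 − 48 = 72 arrangements keep them apart.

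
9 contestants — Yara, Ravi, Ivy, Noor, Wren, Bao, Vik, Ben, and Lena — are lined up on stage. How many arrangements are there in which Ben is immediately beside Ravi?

Treat {Ben, Ravi} as a single unit. There are 8 units to order, and the pair itself can be ordered 2 ways.
So the count is 2·(8)! = 80640.

80640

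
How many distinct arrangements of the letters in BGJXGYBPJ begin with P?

With the first slot taken by P, it remains to arrange the other 8 letters (BGJXGYBJ).
Those 8 letters have B appearing twice, G appearing twice, and J appearing twice, giving (8)!/(2!·2!·2!) = 5040.

5040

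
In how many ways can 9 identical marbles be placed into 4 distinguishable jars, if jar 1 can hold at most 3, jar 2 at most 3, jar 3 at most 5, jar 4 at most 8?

Ignoring the caps, the number of non-negative solutions to x_1+…+x_4 = 9 is C(12,3) = 220.
Subtract solutions that violate a single cap (substitute x_i' = x_i − (cap_i+1)): x_1 ≥ 4 gives C(8,3) = 56; x_2 ≥ 4 gives C(8,3) = 56; x_3 ≥ 6 gives C(6,3) = 20; x_4 ≥ 9 gives C(3,3) = 1. Together 133.
Add back pairs where two caps are both exceeded: 4 + 0 + 0 + 0 + 0 + 0 = 4.
By inclusion–exclusion the count is 220 − 133 + 4 = 91.

91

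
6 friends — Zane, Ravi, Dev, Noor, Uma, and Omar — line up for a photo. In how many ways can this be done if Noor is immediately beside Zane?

Glue Noor and Zane into one block (2 internal orders), leaving 5 units to arrange in a row.
That gives 2 × 5! = 2 × 120 = 240.

240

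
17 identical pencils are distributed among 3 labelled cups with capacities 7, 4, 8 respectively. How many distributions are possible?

6

Ignoring the caps, the number of non-negative solutions to x_1+…+x_3 = 17 is C(19,2) = 171.
Subtract solutions that violate a single cap (substitute x_i' = x_i − (cap_i+1)): x_1 ≥ 8 gives C(11,2) = 55; x_2 ≥ 5 gives C(14,2) = 91; x_3 ≥ 9 gives C(10,2) = 45. Together 191.
Add back pairs where two caps are both exceeded: 15 + 1 + 10 = 26.
By inclusion–exclusion the count is 171 − 191 + 26 = 6.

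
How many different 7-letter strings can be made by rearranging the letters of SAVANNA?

420

The 7 letters of SAVANNA have repeats: A appearing 3 times and N appearing twice.
Dividing 7! = 5040 by 3!·2! = 12 for the repeated letters gives 420.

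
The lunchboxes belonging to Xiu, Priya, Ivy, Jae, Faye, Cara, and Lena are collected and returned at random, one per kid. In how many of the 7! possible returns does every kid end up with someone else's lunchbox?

1854

Let Aᵢ be the assignments in which kid i gets their own lunchbox. We want the size of the complement of A₁∪…∪A_7.
By inclusion–exclusion this is Σ_{j=0}^{7} (−1)^j C(7,j)·(7−j)!.
Computing: 5040 − 5040 + 2520 − 840 + 210 − 42 + 7 − 1 = 1854.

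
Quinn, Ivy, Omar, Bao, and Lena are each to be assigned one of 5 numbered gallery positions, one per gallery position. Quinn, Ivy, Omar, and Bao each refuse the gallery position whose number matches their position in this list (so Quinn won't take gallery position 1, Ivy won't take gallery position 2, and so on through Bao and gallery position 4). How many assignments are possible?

Let Aᵢ (for 1 ≤ i ≤ 4) be the placements that put person i in their forbidden gallery position. Any j of these fix j positions, leaving (5−j)! ways to fill the rest, and there are C(4,j) ways to pick which j.
By inclusion–exclusion, the number of valid placements is Σ_{j=0}^{4} (−1)^j C(4,j)·(5−j)!.
Computing: 120 − 96 + 36 − 8 + 1 = 53.

53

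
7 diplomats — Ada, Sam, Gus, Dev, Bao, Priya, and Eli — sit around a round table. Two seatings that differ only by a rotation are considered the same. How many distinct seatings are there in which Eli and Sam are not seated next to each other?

All circular seatings of 7 people number (6)! = 720.
Seatings with Eli beside Sam: treat them as a block with 2 internal orders, giving 2 × (5)! = 240.
Subtracting, 720 − 240 = 480.

480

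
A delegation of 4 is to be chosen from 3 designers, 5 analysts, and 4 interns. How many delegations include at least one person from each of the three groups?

270

Total 4-person selections from all 12: C(12,4) = 495.
Selections missing a whole group: no designers → C(9,4) = 126; no analysts → C(7,4) = 35; no interns → C(8,4) = 70.
Add back selections omitting two groups (i.e. drawn from a single group): C(3,4) + C(5,4) + C(4,4) = 6.
By inclusion–exclusion: 495 − 231 + 6 = 270.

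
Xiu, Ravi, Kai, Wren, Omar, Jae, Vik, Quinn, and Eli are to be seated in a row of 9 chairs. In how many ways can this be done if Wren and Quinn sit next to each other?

Glue Wren and Quinn into one block (2 internal orders), leaving 8 units to arrange in a row.
So the count is 2·(8)! = 80640.

80640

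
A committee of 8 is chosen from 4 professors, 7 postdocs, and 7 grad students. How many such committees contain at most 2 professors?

34749

Split by how many professors are chosen (0 through 2).
Sum: C(4,0)·C(14,8) + C(4,1)·C(14,7) + C(4,2)·C(14,6) = 3003 + 13728 + 18018 = 34749.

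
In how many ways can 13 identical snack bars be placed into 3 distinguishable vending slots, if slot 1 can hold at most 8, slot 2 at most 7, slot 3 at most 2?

Ignoring the caps, the number of non-negative solutions to x_1+…+x_3 = 13 is C(15,2) = 105.
Subtract solutions that violate a single cap (substitute x_i' = x_i − (cap_i+1)): x_1 ≥ 9 gives C(6,2) = 15; x_2 ≥ 8 gives C(7,2) = 21; x_3 ≥ 3 gives C(12,2) = 66. Together 102.
Add back pairs where two caps are both exceeded: 0 + 3 + 6 = 9.
By inclusion–exclusion the count is 105 − 102 + 9 = 12.

12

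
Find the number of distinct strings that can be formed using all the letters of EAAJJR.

180

Letter multiplicities in EAAJJR: A×2, E×1, J×2, R×1.
Dividing 6! = 720 by 2!·2! = 4 for the repeated letters gives 180.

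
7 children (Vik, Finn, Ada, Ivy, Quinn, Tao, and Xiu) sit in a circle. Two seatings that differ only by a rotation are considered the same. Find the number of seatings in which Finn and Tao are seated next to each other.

240

Treat {Finn, Tao} as one unit (2 internal orders) and seat the resulting 6 units around the table: (5)! circular arrangements.
So 2 × (5)! = 2 × 120 = 240.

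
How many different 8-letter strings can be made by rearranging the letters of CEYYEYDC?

CEYYEYDC has 8 letters with C appearing twice, E appearing twice, and Y appearing 3 times.
Dividing 8! = 40320 by 3!·2!·2! = 24 for the repeated letters gives 1680.

1680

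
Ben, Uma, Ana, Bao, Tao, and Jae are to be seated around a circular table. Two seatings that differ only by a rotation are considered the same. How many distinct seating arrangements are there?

120

Fix one person's seat to break rotational symmetry; the remaining 5 people can be arranged in (5)! = 120 ways.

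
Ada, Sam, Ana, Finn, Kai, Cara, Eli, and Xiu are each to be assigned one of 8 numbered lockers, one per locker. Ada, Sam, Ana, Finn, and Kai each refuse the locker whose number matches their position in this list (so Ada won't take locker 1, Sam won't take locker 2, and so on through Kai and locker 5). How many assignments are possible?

21234

Let Aᵢ (for 1 ≤ i ≤ 5) be the placements that put person i in their forbidden locker. Any j of these fix j positions, leaving (8−j)! ways to fill the rest, and there are C(5,j) ways to pick which j.
By inclusion–exclusion, the number of valid placements is Σ_{j=0}^{5} (−1)^j C(5,j)·(8−j)!.
Computing: 40320 − 25200 + 7200 − 1200 + 120 − 6 = 21234.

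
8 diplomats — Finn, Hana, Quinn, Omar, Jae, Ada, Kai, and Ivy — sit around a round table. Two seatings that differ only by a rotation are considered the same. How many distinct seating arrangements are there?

5040

Around a circle, 8 distinct people have 8!/8 = (7)! = 5040 rotationally distinct seatings.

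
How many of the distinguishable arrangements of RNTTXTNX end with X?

With the last slot taken by X, it remains to arrange the other 7 letters (RNTTTNX).
Those 7 letters have N appearing twice and T appearing 3 times, giving (7)!/(3!·2!) = 420.

420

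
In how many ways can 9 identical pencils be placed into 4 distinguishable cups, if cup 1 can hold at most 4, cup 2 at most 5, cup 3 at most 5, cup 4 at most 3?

Ignoring the caps, the number of non-negative solutions to x_1+…+x_4 = 9 is C(12,3) = 220.
Subtract solutions that violate a single cap (substitute x_i' = x_i − (cap_i+1)): x_1 ≥ 5 gives C(7,3) = 35; x_2 ≥ 6 gives C(6,3) = 20; x_3 ≥ 6 gives C(6,3) = 20; x_4 ≥ 4 gives C(8,3) = 56. Together 131.
Add back pairs where two caps are both exceeded: 0 + 0 + 1 + 0 + 0 + 0 = 1.
By inclusion–exclusion the count is 220 − 131 + 1 = 90.

90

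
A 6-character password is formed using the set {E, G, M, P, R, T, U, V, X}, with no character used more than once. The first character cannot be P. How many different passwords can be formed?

53760

The first character has 9−1 = 8 choices (anything except P).
The remaining 5 characters are filled from the other 8 symbols without repetition: 8 × 7 × 6 × 5 × 4 = 6720.
Total: 8 × 6720 = 53760.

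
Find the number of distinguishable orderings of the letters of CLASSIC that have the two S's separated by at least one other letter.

There are 7!/(2!·2!) = 1260 arrangements of CLASSIC in total.
Arrangements with the S's together: treat SS as one letter, giving (6)!/(2!) = 360.
Subtracting, 1260 − 360 = 900 arrangements keep the S's apart.

900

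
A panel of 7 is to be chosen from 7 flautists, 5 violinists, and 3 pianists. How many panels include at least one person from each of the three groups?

5516

Total 7-person selections from all 15: C(15,7) = 6435.
Selections missing a whole group: no flautists → C(8,7) = 8; no violinists → C(10,7) = 120; no pianists → C(12,7) = 792.
Add back selections omitting two groups (i.e. drawn from a single group): C(7,7) + C(5,7) + C(3,7) = 1.
By inclusion–exclusion: 6435 − 920 + 1 = 5516.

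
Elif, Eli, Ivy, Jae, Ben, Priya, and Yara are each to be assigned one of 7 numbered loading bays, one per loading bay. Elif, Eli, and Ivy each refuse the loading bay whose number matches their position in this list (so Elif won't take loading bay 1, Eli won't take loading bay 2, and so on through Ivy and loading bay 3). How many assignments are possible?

Let Aᵢ (for i ∈ {1, 2, 3}) be the placements that put person i in their forbidden loading bay. Any j of these fix j positions, leaving (7−j)! ways to fill the rest, and there are C(3,j) ways to pick which j.
By inclusion–exclusion, the number of valid placements is Σ_{j=0}^{3} (−1)^j C(3,j)·(7−j)!.
Computing: 5040 − 2160 + 360 − 24 = 3216.

3216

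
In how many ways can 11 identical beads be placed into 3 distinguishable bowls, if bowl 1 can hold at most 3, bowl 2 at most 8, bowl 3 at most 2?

Ignoring the caps, the number of non-negative solutions to x_1+…+x_3 = 11 is C(13,2) = 78.
Subtract solutions that violate a single cap (substitute x_i' = x_i − (cap_i+1)): x_1 ≥ 4 gives C(9,2) = 36; x_2 ≥ 9 gives C(4,2) = 6; x_3 ≥ 3 gives C(10,2) = 45. Together 87.
Add back pairs where two caps are both exceeded: 0 + 15 + 0 = 15.
By inclusion–exclusion the count is 78 − 87 + 15 = 6.

6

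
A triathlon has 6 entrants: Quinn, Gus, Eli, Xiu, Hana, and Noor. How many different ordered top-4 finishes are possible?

360

There are 6 choices for 1st place, 5 for 2nd, and so on down to 3 for position 4.
That gives 6 × 5 × 4 × 3 = 360.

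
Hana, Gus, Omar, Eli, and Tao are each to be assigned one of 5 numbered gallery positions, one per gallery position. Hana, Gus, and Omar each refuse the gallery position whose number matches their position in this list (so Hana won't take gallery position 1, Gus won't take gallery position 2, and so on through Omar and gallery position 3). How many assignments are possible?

Let Aᵢ (for i ∈ {1, 2, 3}) be the placements that put person i in their forbidden gallery position. Any j of these fix j positions, leaving (5−j)! ways to fill the rest, and there are C(3,j) ways to pick which j.
By inclusion–exclusion, the number of valid placements is Σ_{j=0}^{3} (−1)^j C(3,j)·(5−j)!.
Computing: 120 − 72 + 18 − 2 = 64.

64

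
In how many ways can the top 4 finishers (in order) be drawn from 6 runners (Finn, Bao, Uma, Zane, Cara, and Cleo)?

This is an ordered selection of 4 from 6: P(6,4).
That gives 6 × 5 × 4 × 3 = 360.

360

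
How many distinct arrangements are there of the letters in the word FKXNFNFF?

840

The 8 letters of FKXNFNFF have repeats: F appearing 4 times and N appearing twice.
Dividing 8! = 40320 by 4!·2! = 48 for the repeated letters gives 840.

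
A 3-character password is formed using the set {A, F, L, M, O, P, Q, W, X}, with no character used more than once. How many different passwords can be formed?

With no repetition, fill the 3 characters in order: 9 choices, then 8, down to 7.
9 × 8 × 7 = 504.

504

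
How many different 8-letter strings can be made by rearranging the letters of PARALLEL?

The 8 letters of PARALLEL have repeats: A appearing twice and L appearing 3 times.
Dividing 8! = 40320 by 3!·2! = 12 for the repeated letters gives 3360.

3360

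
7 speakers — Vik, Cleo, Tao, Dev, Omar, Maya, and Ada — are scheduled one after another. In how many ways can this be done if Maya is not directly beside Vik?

3600

Of the 7! = 5040 arrangements, those with Maya and Vik adjacent number 2 × 6! = 1440 (treat the pair as a block with 2 internal orders).
Complementary counting: 5040 − 1440 = 3600.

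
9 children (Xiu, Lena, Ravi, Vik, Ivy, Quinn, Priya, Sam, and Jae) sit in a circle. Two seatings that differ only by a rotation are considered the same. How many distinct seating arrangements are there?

Seat Xiu anywhere (absorbing the rotational symmetry), then permute the other 8: (8)! = 40320.

40320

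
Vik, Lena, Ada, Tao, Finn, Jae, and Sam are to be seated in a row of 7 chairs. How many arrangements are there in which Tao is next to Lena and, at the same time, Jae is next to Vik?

Treat {Tao,Lena} as one block (2 orders) and {Jae,Vik} as another (2 orders).
That leaves 5 units to arrange: 2 × 2 × 5! = 4 × 120 = 480.

480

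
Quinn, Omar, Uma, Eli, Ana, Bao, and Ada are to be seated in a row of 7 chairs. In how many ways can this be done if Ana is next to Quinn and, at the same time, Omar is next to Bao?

Treat {Ana,Quinn} as one block (2 orders) and {Omar,Bao} as another (2 orders).
That leaves 5 units to arrange: 2 × 2 × 5! = 4 × 120 = 480.

480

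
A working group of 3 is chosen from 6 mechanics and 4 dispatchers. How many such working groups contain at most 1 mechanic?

Split by how many mechanics are chosen (0 through 1).
Sum: C(6,0)·C(4,3) + C(6,1)·C(4,2) = 4 + 36 = 40.

40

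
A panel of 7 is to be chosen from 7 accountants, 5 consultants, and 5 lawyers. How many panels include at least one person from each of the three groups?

Total 7-person selections from all 17: C(17,7) = 19448.
Selections missing a whole group: no accountants → C(10,7) = 120; no consultants → C(12,7) = 792; no lawyers → C(12,7) = 792.
Add back selections omitting two groups (i.e. drawn from a single group): C(7,7) + C(5,7) + C(5,7) = 1.
By inclusion–exclusion: 19448 − 1704 + 1 = 17745.

17745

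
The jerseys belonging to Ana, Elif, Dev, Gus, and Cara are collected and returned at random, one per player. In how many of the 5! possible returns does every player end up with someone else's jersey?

44

Let Aᵢ be the assignments in which player i gets their old jersey. We want the size of the complement of A₁∪…∪A_5.
By inclusion–exclusion this is Σ_{j=0}^{5} (−1)^j C(5,j)·(5−j)!.
Computing: 120 − 120 + 60 − 20 + 5 − 1 = 44.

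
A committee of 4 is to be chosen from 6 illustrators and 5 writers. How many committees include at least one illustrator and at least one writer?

Total 4-person selections from all 11: C(11,4) = 330.
Subtract selections that omit an entire group: no illustrators → C(5,4) = 5; no writers → C(6,4) = 15.
Both groups omitted at once is impossible, so 330 − 20 = 310.

310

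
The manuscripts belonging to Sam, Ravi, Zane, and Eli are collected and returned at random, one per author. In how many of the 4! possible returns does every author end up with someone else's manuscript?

9

Let Aᵢ be the assignments in which author i gets their own manuscript. We want the size of the complement of A₁∪…∪A_4.
By inclusion–exclusion this is Σ_{j=0}^{4} (−1)^j C(4,j)·(4−j)!.
Computing: 24 − 24 + 12 − 4 + 1 = 9.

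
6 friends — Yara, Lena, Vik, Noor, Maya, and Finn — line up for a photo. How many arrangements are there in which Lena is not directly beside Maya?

There are 6! = 720 arrangements in all. If Lena and Maya are adjacent, merging them into one block gives 2·(5)! = 240 arrangements.
So 720 − 240 = 480 arrangements keep them apart.

480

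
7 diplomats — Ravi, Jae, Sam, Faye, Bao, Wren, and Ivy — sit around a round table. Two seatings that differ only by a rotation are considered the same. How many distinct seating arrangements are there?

Seat Ravi anywhere (absorbing the rotational symmetry), then permute the other 6: (6)! = 720.

720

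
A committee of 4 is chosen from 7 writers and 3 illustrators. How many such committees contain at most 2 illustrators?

203

Split by how many illustrators are chosen (0 through 2).
Sum: C(3,0)·C(7,4) + C(3,1)·C(7,3) + C(3,2)·C(7,2) = 35 + 105 + 63 = 203.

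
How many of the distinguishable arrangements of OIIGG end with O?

Fix O in the last position and arrange the remaining 4 letters.
Those 4 letters have G appearing twice and I appearing twice, giving (4)!/(2!·2!) = 6.

6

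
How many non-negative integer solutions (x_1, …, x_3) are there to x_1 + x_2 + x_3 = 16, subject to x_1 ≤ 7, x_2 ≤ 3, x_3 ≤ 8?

6

Without the upper bounds there are C(18,2) = 153 ways to split 16 among 3 variables.
Subtract solutions that violate a single cap (substitute x_i' = x_i − (cap_i+1)): x_1 ≥ 8 gives C(10,2) = 45; x_2 ≥ 4 gives C(14,2) = 91; x_3 ≥ 9 gives C(9,2) = 36. Together 172.
Add back pairs where two caps are both exceeded: 15 + 0 + 10 = 25.
By inclusion–exclusion the count is 153 − 172 + 25 = 6.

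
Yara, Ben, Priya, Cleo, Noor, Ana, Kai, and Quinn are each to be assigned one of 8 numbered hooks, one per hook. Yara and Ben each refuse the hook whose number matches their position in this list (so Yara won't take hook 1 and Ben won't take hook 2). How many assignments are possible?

30960

Let Aᵢ (for i ∈ {1, 2}) be the placements that put person i in their forbidden hook. Any j of these fix j positions, leaving (8−j)! ways to fill the rest, and there are C(2,j) ways to pick which j.
By inclusion–exclusion, the number of valid placements is Σ_{j=0}^{2} (−1)^j C(2,j)·(8−j)!.
Computing: 40320 − 10080 + 720 = 30960.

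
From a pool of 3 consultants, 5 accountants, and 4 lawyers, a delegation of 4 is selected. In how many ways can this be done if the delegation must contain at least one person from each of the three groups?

Total 4-person selections from all 12: C(12,4) = 495.
Subtract selections that omit an entire group: no consultants → C(9,4) = 126; no accountants → C(7,4) = 35; no lawyers → C(8,4) = 70.
Add back selections omitting two groups (i.e. drawn from a single group): C(3,4) + C(5,4) + C(4,4) = 6.
By inclusion–exclusion: 495 − 231 + 6 = 270.

270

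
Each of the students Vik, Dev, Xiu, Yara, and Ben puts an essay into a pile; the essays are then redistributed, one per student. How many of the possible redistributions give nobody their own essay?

44

This is the derangement count D_5: permutations of 5 items with no fixed point.
By inclusion–exclusion this is Σ_{j=0}^{5} (−1)^j C(5,j)·(5−j)!.
Computing: 120 − 120 + 60 − 20 + 5 − 1 = 44.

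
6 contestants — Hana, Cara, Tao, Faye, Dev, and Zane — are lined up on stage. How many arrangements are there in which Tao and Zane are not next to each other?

480

There are 6! = 720 arrangements in all. If Tao and Zane are adjacent, merging them into one block gives 2·(5)! = 240 arrangements.
So 720 − 240 = 480 arrangements keep them apart.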